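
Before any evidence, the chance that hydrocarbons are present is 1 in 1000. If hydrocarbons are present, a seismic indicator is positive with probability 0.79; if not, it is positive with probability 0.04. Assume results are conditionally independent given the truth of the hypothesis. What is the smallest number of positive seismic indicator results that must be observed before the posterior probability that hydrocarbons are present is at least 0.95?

4

Prior odds: 0.001 ÷ 0.999 = 1/999.
Likelihood ratio of a positive = 0.79/0.04 = 19.75.
Target odds: 0.95 ÷ 0.05 = 19.
Need (1/999) × 19.75ⁿ ≥ 19, i.e. 19.75ⁿ ≥ 18981.
19.75³ = 7703.734375 falls short of 18981 but 19.75⁴ = 38950081/256 reaches it, so n = 4.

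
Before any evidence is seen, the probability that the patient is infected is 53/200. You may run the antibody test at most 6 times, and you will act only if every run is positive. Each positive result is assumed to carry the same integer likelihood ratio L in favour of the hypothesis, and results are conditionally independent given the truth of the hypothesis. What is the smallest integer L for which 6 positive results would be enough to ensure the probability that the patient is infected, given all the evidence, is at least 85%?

Prior odds = 0.265/0.735 = 53/147.
Target odds = 0.85/0.15 = 17/3.
Need L⁶ ≥ 17/3 ÷ (53/147) = 833/53.
1⁶ = 1 < 833/53 ≤ 64 = 2⁶, so L = 2.

2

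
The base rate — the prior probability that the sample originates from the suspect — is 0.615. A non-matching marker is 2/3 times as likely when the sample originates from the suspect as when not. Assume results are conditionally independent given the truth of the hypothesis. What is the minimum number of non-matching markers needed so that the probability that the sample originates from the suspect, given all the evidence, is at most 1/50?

11

Prior odds = 0.615/0.385 = 123/77.
Likelihood ratio per non-matching marker = 2/3.
Target odds: 0.02 ÷ 0.98 = 1/49.
Need (123/77) × (2/3)ⁿ ≤ 1/49, i.e. (2/3)ⁿ ≤ 11/861.
(2/3)¹⁰ = 1024/59049 is still above 11/861 but (2/3)¹¹ = 2048/177147 is at or below it, so n = 11.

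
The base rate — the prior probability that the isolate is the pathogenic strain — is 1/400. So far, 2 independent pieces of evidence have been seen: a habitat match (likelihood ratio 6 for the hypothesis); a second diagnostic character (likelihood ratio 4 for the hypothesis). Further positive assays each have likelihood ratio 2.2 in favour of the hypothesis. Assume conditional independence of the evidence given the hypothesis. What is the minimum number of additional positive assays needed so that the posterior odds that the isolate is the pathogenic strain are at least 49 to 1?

Prior odds = 0.0025/0.9975 = 1/399.
Combined Bayes factor of the evidence already in hand = 6 × 4 = 24.
Odds after that evidence = (1/399) × 24 = 8/133.
Target odds = 49.
Need 2.2ⁿ ≥ 49 ÷ (8/133) = 814.625.
2.2⁸ = 214358881/390625 falls short of 814.625 but 2.2⁹ ≈1207.27 reaches it, so n = 9.

9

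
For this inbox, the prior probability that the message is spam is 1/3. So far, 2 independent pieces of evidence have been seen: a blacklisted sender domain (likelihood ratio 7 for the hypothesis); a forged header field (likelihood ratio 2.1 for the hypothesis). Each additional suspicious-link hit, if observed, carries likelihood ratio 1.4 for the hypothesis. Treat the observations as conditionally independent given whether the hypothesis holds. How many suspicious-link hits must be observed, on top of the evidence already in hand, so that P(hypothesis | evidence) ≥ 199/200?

10

Prior odds = (1/3)/(2/3) = 0.5.
Combined Bayes factor of the evidence already in hand = 7 × 2.1 = 14.7.
Odds after that evidence = 0.5 × 14.7 = 7.35.
Target odds = 0.995/0.005 = 199.
Need 1.4ⁿ ≥ 199 ÷ 7.35 = 3980/147.
1.4⁹ = 40353607/1953125 falls short of 3980/147 but 1.4¹⁰ = 282475249/9765625 reaches it, so n = 10.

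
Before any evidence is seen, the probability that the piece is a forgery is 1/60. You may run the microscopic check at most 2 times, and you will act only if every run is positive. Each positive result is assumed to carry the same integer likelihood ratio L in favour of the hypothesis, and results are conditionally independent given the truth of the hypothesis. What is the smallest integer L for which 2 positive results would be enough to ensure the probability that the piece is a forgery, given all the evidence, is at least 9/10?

Prior odds = (1/60)/(59/60) = 1/59.
Target odds = 0.9/0.1 = 9.
Need L² ≥ 9 ÷ (1/59) = 531.
23² = 529 < 531 ≤ 576 = 24², so L = 24.

24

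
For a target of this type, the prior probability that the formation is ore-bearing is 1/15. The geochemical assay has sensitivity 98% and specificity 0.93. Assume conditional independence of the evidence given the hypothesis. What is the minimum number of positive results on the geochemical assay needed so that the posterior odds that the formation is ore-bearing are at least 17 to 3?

2

Prior odds: (1/15) ÷ (14/15) = 1/14.
False-positive rate = 1 − 0.93 = 0.07; likelihood ratio of a positive = 0.98/0.07 = 14.
Target odds = 17/3.
Require 14ⁿ ≥ 17/3 ÷ (1/14) = 238/3.
14¹ = 14 falls short of 238/3 but 14² = 196 reaches it, so n = 2.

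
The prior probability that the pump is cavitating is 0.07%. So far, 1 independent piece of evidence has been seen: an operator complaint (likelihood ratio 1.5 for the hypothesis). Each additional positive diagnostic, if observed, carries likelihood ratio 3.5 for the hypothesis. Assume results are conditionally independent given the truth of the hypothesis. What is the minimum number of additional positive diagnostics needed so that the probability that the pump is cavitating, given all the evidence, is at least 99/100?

Prior odds = 0.0007/0.9993 = 7/9993.
Bayes factor of the evidence already in hand = 1.5.
Odds after that evidence = (7/9993) × 1.5 = 7/6662.
Target odds = 0.99/0.01 = 99.
Need 3.5ⁿ ≥ 99 ÷ (7/6662) = 659538/7.
3.5⁹ = 40353607/512 falls short of 659538/7 but 3.5¹⁰ = 282475249/1024 reaches it, so n = 10.

10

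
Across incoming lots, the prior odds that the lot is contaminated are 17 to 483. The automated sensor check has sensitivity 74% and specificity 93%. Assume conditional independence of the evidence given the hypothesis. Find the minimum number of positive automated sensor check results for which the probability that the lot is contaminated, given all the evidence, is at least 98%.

Prior odds = 17/483.
False-positive rate = 1 − 0.93 = 0.07; likelihood ratio of a positive = 0.74/0.07 = 74/7.
Target odds: 0.98 ÷ 0.02 = 49.
Need (17/483) × (74/7)ⁿ ≥ 49, i.e. (74/7)ⁿ ≥ 23667/17.
(74/7)³ = 405224/343 falls short of 23667/17 but (74/7)⁴ = 29986576/2401 reaches it, so n = 4.

4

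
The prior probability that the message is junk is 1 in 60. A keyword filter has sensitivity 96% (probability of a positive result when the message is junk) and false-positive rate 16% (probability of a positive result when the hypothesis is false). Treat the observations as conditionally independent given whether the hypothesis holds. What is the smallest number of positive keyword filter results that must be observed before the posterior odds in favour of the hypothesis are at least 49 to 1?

Prior odds = (1/60)/(59/60) = 1/59.
Likelihood ratio of a positive result = 0.96/0.16 = 6.
Target odds = 49.
Require 6ⁿ ≥ 49 ÷ (1/59) = 2891.
6⁴ = 1296 falls short of 2891 but 6⁵ = 7776 reaches it, so n = 5.

5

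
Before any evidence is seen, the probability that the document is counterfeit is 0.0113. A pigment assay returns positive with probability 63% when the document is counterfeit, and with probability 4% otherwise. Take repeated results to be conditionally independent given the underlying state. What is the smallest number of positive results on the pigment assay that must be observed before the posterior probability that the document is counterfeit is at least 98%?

Prior odds = 0.0113/0.9887 = 113/9887.
Likelihood ratio of a positive result = 0.63/0.04 = 15.75.
Target posterior odds = 0.98/0.02 = 49.
Require 15.75ⁿ ≥ 49 ÷ (113/9887) = 484463/113.
15.75³ = 3906.984375 falls short of 484463/113 but 15.75⁴ = 15752961/256 reaches it, so n = 4.

4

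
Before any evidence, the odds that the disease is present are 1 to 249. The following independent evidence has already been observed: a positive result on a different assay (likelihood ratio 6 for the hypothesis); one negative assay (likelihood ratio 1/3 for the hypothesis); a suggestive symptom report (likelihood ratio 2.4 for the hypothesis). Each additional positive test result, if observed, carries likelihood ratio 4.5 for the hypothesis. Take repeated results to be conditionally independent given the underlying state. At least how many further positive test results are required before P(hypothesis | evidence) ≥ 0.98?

6

Prior odds = 1/249.
Combined Bayes factor of the evidence already in hand = 6 × (1/3) × 2.4 = 4.8.
Odds after that evidence = (1/249) × 4.8 = 8/415.
Target odds = 0.98/0.02 = 49.
Need 4.5ⁿ ≥ 49 ÷ (8/415) = 2541.875.
4.5⁵ = 1845.28125 falls short of 2541.875 but 4.5⁶ = 8303.765625 reaches it, so n = 6.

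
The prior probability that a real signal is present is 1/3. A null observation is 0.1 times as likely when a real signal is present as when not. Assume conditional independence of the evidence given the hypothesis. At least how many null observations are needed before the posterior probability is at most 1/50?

2

Prior odds = (1/3)/(2/3) = 0.5.
Likelihood ratio per null observation = 0.1.
Target odds: 0.02 ÷ 0.98 = 1/49.
Require 0.1ⁿ ≤ 1/49 ÷ 0.5 = 2/49.
0.1¹ = 0.1 is still above 2/49 but 0.1² = 0.01 is at or below it, so n = 2.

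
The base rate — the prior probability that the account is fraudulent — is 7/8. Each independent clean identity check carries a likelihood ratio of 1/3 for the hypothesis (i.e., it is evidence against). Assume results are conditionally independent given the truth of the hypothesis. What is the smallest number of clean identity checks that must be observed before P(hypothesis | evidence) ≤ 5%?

5

Prior odds = 0.875/0.125 = 7.
Likelihood ratio per clean identity check = 1/3.
Target posterior odds = 0.05/0.95 = 1/19.
Need 7 × (1/3)ⁿ ≤ 1/19, i.e. (1/3)ⁿ ≤ 1/133.
(1/3)⁴ = 1/81 is still above 1/133 but (1/3)⁵ = 1/243 is at or below it, so n = 5.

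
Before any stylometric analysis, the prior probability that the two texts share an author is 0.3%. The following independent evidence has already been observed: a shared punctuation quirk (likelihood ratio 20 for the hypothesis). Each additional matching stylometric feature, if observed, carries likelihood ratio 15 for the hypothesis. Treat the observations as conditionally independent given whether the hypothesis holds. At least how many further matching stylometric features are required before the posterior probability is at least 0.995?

3

Prior odds = 0.003/0.997 = 3/997.
Bayes factor of the evidence already in hand = 20.
Odds after that evidence = (3/997) × 20 = 60/997.
Target odds = 0.995/0.005 = 199.
Need 15ⁿ ≥ 199 ÷ (60/997) = 198403/60.
15² = 225 falls short of 198403/60 but 15³ = 3375 reaches it, so n = 3.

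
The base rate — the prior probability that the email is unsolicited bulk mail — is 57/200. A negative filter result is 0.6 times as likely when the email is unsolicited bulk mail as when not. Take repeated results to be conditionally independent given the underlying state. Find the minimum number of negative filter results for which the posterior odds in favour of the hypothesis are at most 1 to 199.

Prior odds = 0.285/0.715 = 57/143.
Likelihood ratio per negative filter result = 0.6.
Target odds = 1/199.
Need (57/143) × 0.6ⁿ ≤ 1/199, i.e. 0.6ⁿ ≤ 143/11343.
0.6⁸ = 6561/390625 is still above 143/11343 but 0.6⁹ = 19683/1953125 is at or below it, so n = 9.

9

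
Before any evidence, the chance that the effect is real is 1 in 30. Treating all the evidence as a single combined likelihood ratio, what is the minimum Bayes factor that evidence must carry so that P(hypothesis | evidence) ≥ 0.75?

87

Prior odds = (1/30)/(29/30) = 1/29.
Target odds = 0.75/0.25 = 3.
Required Bayes factor = 3 ÷ (1/29) = 87.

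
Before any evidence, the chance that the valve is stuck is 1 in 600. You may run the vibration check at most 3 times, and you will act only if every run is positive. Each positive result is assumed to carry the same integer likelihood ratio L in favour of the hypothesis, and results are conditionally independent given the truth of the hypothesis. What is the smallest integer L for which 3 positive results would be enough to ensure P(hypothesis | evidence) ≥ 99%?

39

Prior odds = (1/600)/(599/600) = 1/599.
Target odds = 0.99/0.01 = 99.
Need L³ ≥ 99 ÷ (1/599) = 59301.
38³ = 54872 < 59301 ≤ 59319 = 39³, so L = 39.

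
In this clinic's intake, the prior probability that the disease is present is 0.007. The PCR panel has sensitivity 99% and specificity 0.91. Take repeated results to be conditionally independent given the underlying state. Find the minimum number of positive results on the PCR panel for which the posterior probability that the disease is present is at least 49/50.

Prior odds: 0.007 ÷ 0.993 = 7/993.
False-positive rate = 1 − 0.91 = 0.09; likelihood ratio of a positive = 0.99/0.09 = 11.
Target posterior odds = 0.98/0.02 = 49.
Need (7/993) × 11ⁿ ≥ 49, i.e. 11ⁿ ≥ 6951.
11³ = 1331 falls short of 6951 but 11⁴ = 14641 reaches it, so n = 4.

4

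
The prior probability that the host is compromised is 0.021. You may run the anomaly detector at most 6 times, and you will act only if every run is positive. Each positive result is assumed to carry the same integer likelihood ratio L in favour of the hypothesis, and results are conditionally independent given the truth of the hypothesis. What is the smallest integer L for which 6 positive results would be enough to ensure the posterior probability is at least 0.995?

5

Prior odds = 0.021/0.979 = 21/979.
Target odds = 0.995/0.005 = 199.
Need L⁶ ≥ 199 ÷ (21/979) = 194821/21.
4⁶ = 4096 < 194821/21 ≤ 15625 = 5⁶, so L = 5.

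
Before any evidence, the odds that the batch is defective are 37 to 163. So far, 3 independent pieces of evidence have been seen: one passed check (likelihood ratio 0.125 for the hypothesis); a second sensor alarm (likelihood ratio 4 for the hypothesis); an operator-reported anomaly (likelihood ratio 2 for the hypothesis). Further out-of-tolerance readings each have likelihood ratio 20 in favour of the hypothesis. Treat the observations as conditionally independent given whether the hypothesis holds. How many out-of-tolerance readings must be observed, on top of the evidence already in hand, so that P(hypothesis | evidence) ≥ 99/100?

Prior odds = 37/163.
Combined Bayes factor of the evidence already in hand = 0.125 × 4 × 2 = 1.
Odds after that evidence = (37/163) × 1 = 37/163.
Target odds = 0.99/0.01 = 99.
Need 20ⁿ ≥ 99 ÷ (37/163) = 16137/37.
20² = 400 falls short of 16137/37 but 20³ = 8000 reaches it, so n = 3.

3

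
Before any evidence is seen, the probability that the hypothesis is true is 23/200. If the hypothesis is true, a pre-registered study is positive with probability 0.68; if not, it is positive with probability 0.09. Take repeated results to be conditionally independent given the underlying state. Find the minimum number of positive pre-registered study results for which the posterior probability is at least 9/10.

3

Prior odds: 0.115 ÷ 0.885 = 23/177.
Likelihood ratio of a positive = 0.68/0.09 = 68/9.
Target odds: 0.9 ÷ 0.1 = 9.
Need (23/177) × (68/9)ⁿ ≥ 9, i.e. (68/9)ⁿ ≥ 1593/23.
(68/9)² = 4624/81 falls short of 1593/23 but (68/9)³ = 314432/729 reaches it, so n = 3.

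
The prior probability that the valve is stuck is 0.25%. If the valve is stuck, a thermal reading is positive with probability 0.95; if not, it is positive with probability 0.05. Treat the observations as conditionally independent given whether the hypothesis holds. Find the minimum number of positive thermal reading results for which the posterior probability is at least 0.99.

4

Prior odds = 0.0025/0.9975 = 1/399.
Likelihood ratio of a positive = 0.95/0.05 = 19.
Target posterior odds = 0.99/0.01 = 99.
Need (1/399) × 19ⁿ ≥ 99, i.e. 19ⁿ ≥ 39501.
19³ = 6859 falls short of 39501 but 19⁴ = 130321 reaches it, so n = 4.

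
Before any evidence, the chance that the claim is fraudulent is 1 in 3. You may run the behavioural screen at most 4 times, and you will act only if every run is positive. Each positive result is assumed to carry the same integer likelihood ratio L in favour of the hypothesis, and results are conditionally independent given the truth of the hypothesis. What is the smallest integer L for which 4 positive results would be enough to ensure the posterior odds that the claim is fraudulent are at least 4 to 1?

Prior odds = (1/3)/(2/3) = 0.5.
Target odds = 4.
Need L⁴ ≥ 4 ÷ 0.5 = 8.
1⁴ = 1 < 8 ≤ 16 = 2⁴, so L = 2.

2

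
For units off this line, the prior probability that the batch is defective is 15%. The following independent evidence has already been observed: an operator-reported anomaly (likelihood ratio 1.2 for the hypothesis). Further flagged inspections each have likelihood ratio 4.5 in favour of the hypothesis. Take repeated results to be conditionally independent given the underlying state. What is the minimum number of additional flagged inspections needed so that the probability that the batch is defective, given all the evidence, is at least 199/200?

Prior odds = 0.15/0.85 = 3/17.
Bayes factor of the evidence already in hand = 1.2.
Odds after that evidence = (3/17) × 1.2 = 18/85.
Target odds = 0.995/0.005 = 199.
Need 4.5ⁿ ≥ 199 ÷ (18/85) = 16915/18.
4.5⁴ = 410.0625 falls short of 16915/18 but 4.5⁵ = 1845.28125 reaches it, so n = 5.

5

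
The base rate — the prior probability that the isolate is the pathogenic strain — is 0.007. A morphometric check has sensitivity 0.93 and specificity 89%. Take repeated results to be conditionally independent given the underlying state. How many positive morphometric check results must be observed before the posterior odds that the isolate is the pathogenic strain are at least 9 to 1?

Prior odds: 0.007 ÷ 0.993 = 7/993.
False-positive rate = 1 − 0.89 = 0.11; likelihood ratio of a positive = 0.93/0.11 = 93/11.
Target odds = 9.
Require (93/11)ⁿ ≥ 9 ÷ (7/993) = 8937/7.
(93/11)³ = 804357/1331 falls short of 8937/7 but (93/11)⁴ = 74805201/14641 reaches it, so n = 4.

4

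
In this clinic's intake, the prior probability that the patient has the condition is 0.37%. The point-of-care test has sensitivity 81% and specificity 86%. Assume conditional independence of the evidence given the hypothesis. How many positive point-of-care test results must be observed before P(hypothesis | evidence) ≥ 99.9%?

Prior odds: 0.0037 ÷ 0.9963 = 37/9963.
False-positive rate = 1 − 0.86 = 0.14; likelihood ratio of a positive = 0.81/0.14 = 81/14.
Target odds: 0.999 ÷ 0.001 = 999.
Need (37/9963) × (81/14)ⁿ ≥ 999, i.e. (81/14)ⁿ ≥ 269001.
(81/14)⁷ ≈217020 falls short of 269001 but (81/14)⁸ ≈1.25561e+06 reaches it, so n = 8.

8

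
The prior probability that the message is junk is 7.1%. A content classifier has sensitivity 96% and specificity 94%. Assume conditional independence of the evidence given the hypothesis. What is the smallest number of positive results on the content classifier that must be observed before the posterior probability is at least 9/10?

Prior odds = 0.071/0.929 = 71/929.
False-positive rate = 1 − 0.94 = 0.06; likelihood ratio of a positive = 0.96/0.06 = 16.
Target odds: 0.9 ÷ 0.1 = 9.
Need (71/929) × 16ⁿ ≥ 9, i.e. 16ⁿ ≥ 8361/71.
16¹ = 16 falls short of 8361/71 but 16² = 256 reaches it, so n = 2.

2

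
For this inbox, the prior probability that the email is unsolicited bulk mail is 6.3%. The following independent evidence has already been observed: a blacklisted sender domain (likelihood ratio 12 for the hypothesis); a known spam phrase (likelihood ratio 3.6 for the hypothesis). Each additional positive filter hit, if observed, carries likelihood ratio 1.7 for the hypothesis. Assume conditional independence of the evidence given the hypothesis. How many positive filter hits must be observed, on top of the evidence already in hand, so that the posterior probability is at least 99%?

Prior odds = 0.063/0.937 = 63/937.
Combined Bayes factor of the evidence already in hand = 12 × 3.6 = 43.2.
Odds after that evidence = (63/937) × 43.2 = 13608/4685.
Target odds = 0.99/0.01 = 99.
Need 1.7ⁿ ≥ 99 ÷ (13608/4685) = 51535/1512.
1.7⁶ = 24137569/1000000 falls short of 51535/1512 but 1.7⁷ = 410338673/10000000 reaches it, so n = 7.

7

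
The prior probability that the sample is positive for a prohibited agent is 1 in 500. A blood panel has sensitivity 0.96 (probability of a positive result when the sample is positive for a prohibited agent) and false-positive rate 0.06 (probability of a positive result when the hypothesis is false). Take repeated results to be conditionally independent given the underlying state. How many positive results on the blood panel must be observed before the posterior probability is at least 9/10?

4

Prior odds = 0.002/0.998 = 1/499.
Likelihood ratio of a positive result = 0.96/0.06 = 16.
Target posterior odds = 0.9/0.1 = 9.
Need (1/499) × 16ⁿ ≥ 9, i.e. 16ⁿ ≥ 4491.
16³ = 4096 falls short of 4491 but 16⁴ = 65536 reaches it, so n = 4.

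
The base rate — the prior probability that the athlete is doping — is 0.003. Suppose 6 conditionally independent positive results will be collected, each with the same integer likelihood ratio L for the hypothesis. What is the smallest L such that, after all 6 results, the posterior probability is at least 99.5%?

7

Prior odds = 0.003/0.997 = 3/997.
Target odds = 0.995/0.005 = 199.
Need L⁶ ≥ 199 ÷ (3/997) = 198403/3.
6⁶ = 46656 < 198403/3 ≤ 117649 = 7⁶, so L = 7.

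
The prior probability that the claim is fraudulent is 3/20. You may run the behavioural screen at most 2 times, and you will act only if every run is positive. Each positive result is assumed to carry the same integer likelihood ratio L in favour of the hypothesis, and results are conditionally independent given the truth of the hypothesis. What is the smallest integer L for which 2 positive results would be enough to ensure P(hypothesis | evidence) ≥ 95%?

Prior odds = 0.15/0.85 = 3/17.
Target odds = 0.95/0.05 = 19.
Need L² ≥ 19 ÷ (3/17) = 323/3.
10² = 100 < 323/3 ≤ 121 = 11², so L = 11.

11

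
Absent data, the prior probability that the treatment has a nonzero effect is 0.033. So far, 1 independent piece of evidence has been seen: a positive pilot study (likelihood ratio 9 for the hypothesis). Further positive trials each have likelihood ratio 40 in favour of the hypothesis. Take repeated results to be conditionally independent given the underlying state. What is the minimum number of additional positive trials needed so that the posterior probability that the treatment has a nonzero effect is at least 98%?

2

Prior odds = 0.033/0.967 = 33/967.
Bayes factor of the evidence already in hand = 9.
Odds after that evidence = (33/967) × 9 = 297/967.
Target odds = 0.98/0.02 = 49.
Need 40ⁿ ≥ 49 ÷ (297/967) = 47383/297.
40¹ = 40 falls short of 47383/297 but 40² = 1600 reaches it, so n = 2.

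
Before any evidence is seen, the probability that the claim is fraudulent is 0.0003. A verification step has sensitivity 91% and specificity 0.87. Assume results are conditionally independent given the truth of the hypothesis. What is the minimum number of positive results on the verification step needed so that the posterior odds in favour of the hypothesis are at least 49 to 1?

7

Prior odds = 0.0003/0.9997 = 3/9997.
False-positive rate = 1 − 0.87 = 0.13; likelihood ratio of a positive = 0.91/0.13 = 7.
Target odds = 49.
Need (3/9997) × 7ⁿ ≥ 49, i.e. 7ⁿ ≥ 489853/3.
7⁶ = 117649 falls short of 489853/3 but 7⁷ = 823543 reaches it, so n = 7.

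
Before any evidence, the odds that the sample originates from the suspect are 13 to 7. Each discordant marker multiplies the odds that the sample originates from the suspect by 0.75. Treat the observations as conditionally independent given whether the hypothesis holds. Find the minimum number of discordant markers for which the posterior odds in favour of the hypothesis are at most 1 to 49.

Prior odds = 13/7.
Likelihood ratio per discordant marker = 0.75.
Target odds = 1/49.
Require 0.75ⁿ ≤ 1/49 ÷ (13/7) = 1/91.
0.75¹⁵ ≈0.0133635 is still above 1/91 but 0.75¹⁶ ≈0.0100226 is at or below it, so n = 16.

16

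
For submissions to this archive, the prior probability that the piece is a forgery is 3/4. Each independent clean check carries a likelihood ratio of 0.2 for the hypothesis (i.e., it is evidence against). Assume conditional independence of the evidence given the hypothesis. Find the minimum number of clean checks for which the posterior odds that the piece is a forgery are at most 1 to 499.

5

Prior odds = 0.75/0.25 = 3.
Likelihood ratio per clean check = 0.2.
Target odds = 1/499.
Need 3 × 0.2ⁿ ≤ 1/499, i.e. 0.2ⁿ ≤ 1/1497.
0.2⁴ = 0.0016 is still above 1/1497 but 0.2⁵ = 0.00032 is at or below it, so n = 5.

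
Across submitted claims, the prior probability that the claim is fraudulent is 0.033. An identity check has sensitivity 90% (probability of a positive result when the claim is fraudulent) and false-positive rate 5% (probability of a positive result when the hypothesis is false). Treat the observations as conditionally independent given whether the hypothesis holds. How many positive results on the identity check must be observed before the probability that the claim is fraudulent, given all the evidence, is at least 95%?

Prior odds = 0.033/0.967 = 33/967.
Likelihood ratio of a positive result = 0.9/0.05 = 18.
Target posterior odds = 0.95/0.05 = 19.
Require 18ⁿ ≥ 19 ÷ (33/967) = 18373/33.
18² = 324 falls short of 18373/33 but 18³ = 5832 reaches it, so n = 3.

3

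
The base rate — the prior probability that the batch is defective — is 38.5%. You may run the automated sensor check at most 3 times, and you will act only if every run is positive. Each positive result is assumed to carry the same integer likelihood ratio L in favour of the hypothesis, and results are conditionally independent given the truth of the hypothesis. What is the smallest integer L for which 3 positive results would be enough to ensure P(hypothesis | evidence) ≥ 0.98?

5

Prior odds = 0.385/0.615 = 77/123.
Target odds = 0.98/0.02 = 49.
Need L³ ≥ 49 ÷ (77/123) = 861/11.
4³ = 64 < 861/11 ≤ 125 = 5³, so L = 5.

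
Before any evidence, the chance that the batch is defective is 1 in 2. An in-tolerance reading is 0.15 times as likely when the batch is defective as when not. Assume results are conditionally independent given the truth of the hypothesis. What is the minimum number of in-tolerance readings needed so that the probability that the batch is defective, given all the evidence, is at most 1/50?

Prior odds = 0.5/0.5 = 1.
Likelihood ratio per in-tolerance reading = 0.15.
Target posterior odds = 0.02/0.98 = 1/49.
Require 0.15ⁿ ≤ 1/49 ÷ 1 = 1/49.
0.15² = 0.0225 is still above 1/49 but 0.15³ = 0.003375 is at or below it, so n = 3.

3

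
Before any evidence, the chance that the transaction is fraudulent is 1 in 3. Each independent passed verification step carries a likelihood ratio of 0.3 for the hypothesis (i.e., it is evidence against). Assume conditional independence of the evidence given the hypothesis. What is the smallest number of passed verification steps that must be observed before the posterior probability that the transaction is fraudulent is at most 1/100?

4

Prior odds = (1/3)/(2/3) = 0.5.
Likelihood ratio per passed verification step = 0.3.
Target odds: 0.01 ÷ 0.99 = 1/99.
Need 0.5 × 0.3ⁿ ≤ 1/99, i.e. 0.3ⁿ ≤ 2/99.
0.3³ = 0.027 is still above 2/99 but 0.3⁴ = 0.0081 is at or below it, so n = 4.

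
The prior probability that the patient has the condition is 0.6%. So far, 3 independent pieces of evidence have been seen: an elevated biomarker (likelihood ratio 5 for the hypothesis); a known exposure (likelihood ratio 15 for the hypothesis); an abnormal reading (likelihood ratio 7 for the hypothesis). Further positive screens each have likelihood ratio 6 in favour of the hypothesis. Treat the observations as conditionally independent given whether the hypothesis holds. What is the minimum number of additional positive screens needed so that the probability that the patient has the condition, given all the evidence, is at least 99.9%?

4

Prior odds = 0.006/0.994 = 3/497.
Combined Bayes factor of the evidence already in hand = 5 × 15 × 7 = 525.
Odds after that evidence = (3/497) × 525 = 225/71.
Target odds = 0.999/0.001 = 999.
Need 6ⁿ ≥ 999 ÷ (225/71) = 315.24.
6³ = 216 falls short of 315.24 but 6⁴ = 1296 reaches it, so n = 4.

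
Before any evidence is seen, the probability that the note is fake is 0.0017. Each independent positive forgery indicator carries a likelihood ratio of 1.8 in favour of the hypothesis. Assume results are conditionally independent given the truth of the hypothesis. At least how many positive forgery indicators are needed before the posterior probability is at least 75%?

13

Prior odds = 0.0017/0.9983 = 17/9983.
Likelihood ratio per positive forgery indicator = 1.8.
Target odds: 0.75 ÷ 0.25 = 3.
Require 1.8ⁿ ≥ 3 ÷ (17/9983) = 29949/17.
1.8¹² ≈1156.83 falls short of 29949/17 but 1.8¹³ ≈2082.3 reaches it, so n = 13.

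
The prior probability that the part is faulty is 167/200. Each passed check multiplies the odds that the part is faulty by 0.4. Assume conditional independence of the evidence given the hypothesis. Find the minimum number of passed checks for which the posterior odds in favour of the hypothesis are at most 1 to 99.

7

Prior odds = 0.835/0.165 = 167/33.
Likelihood ratio per passed check = 0.4.
Target odds = 1/99.
Need (167/33) × 0.4ⁿ ≤ 1/99, i.e. 0.4ⁿ ≤ 1/501.
0.4⁶ = 64/15625 is still above 1/501 but 0.4⁷ = 128/78125 is at or below it, so n = 7.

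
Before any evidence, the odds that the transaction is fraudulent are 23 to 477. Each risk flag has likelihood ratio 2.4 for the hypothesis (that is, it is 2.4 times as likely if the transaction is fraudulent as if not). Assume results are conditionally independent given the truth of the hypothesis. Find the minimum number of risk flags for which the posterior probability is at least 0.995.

10

Prior odds = 23/477.
Likelihood ratio per risk flag = 2.4.
Target odds: 0.995 ÷ 0.005 = 199.
Need (23/477) × 2.4ⁿ ≥ 199, i.e. 2.4ⁿ ≥ 94923/23.
2.4⁹ ≈2641.81 falls short of 94923/23 but 2.4¹⁰ ≈6340.34 reaches it, so n = 10.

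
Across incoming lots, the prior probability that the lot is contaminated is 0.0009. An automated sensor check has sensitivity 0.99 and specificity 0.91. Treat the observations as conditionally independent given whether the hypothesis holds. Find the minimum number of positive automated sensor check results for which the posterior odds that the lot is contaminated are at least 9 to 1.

Prior odds = 0.0009/0.9991 = 9/9991.
False-positive rate = 1 − 0.91 = 0.09; likelihood ratio of a positive = 0.99/0.09 = 11.
Target odds = 9.
Need (9/9991) × 11ⁿ ≥ 9, i.e. 11ⁿ ≥ 9991.
11³ = 1331 falls short of 9991 but 11⁴ = 14641 reaches it, so n = 4.

4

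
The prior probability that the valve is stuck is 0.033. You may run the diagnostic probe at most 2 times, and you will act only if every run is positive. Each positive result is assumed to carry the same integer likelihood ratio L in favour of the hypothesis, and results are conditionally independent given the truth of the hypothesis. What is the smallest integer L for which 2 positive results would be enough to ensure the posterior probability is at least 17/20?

Prior odds = 0.033/0.967 = 33/967.
Target odds = 0.85/0.15 = 17/3.
Need L² ≥ 17/3 ÷ (33/967) = 16439/99.
12² = 144 < 16439/99 ≤ 169 = 13², so L = 13.

13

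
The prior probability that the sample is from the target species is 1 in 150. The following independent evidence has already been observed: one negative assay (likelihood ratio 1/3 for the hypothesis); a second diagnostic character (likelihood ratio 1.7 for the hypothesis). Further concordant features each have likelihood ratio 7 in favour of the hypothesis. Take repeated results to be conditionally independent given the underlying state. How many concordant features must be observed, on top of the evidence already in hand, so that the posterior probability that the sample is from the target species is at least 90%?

Prior odds = (1/150)/(149/150) = 1/149.
Combined Bayes factor of the evidence already in hand = (1/3) × 1.7 = 17/30.
Odds after that evidence = (1/149) × 17/30 = 17/4470.
Target odds = 0.9/0.1 = 9.
Need 7ⁿ ≥ 9 ÷ (17/4470) = 40230/17.
7³ = 343 falls short of 40230/17 but 7⁴ = 2401 reaches it, so n = 4.

4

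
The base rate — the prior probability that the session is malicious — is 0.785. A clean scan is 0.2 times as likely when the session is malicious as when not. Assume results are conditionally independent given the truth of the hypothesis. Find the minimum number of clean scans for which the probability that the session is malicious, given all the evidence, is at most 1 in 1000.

6

Prior odds: 0.785 ÷ 0.215 = 157/43.
Likelihood ratio per clean scan = 0.2.
Target odds: 0.001 ÷ 0.999 = 1/999.
Need (157/43) × 0.2ⁿ ≤ 1/999, i.e. 0.2ⁿ ≤ 43/156843.
0.2⁵ = 0.00032 is still above 43/156843 but 0.2⁶ = 1/15625 is at or below it, so n = 6.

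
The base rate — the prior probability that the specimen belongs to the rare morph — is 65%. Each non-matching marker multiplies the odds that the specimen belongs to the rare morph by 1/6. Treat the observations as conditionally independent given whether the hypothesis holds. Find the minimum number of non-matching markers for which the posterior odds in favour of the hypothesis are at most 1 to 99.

3

Prior odds = 0.65/0.35 = 13/7.
Likelihood ratio per non-matching marker = 1/6.
Target odds = 1/99.
Need (13/7) × (1/6)ⁿ ≤ 1/99, i.e. (1/6)ⁿ ≤ 7/1287.
(1/6)² = 1/36 is still above 7/1287 but (1/6)³ = 1/216 is at or below it, so n = 3.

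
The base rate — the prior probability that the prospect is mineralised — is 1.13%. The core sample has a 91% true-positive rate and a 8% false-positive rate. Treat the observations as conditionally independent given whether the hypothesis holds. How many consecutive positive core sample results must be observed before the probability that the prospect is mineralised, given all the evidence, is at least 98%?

Prior odds = 0.0113/0.9887 = 113/9887.
Likelihood ratio of a positive result = 0.91/0.08 = 11.375.
Target posterior odds = 0.98/0.02 = 49.
Require 11.375ⁿ ≥ 49 ÷ (113/9887) = 484463/113.
11.375³ = 753571/512 falls short of 484463/113 but 11.375⁴ = 68574961/4096 reaches it, so n = 4.

4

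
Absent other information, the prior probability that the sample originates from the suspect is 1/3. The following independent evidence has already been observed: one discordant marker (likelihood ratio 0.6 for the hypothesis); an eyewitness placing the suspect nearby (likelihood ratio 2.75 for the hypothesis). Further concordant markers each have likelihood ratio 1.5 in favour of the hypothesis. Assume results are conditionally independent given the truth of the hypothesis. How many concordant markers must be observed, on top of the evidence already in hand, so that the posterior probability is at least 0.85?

5

Prior odds = (1/3)/(2/3) = 0.5.
Combined Bayes factor of the evidence already in hand = 0.6 × 2.75 = 1.65.
Odds after that evidence = 0.5 × 1.65 = 0.825.
Target odds = 0.85/0.15 = 17/3.
Need 1.5ⁿ ≥ 17/3 ÷ 0.825 = 680/99.
1.5⁴ = 5.0625 falls short of 680/99 but 1.5⁵ = 7.59375 reaches it, so n = 5.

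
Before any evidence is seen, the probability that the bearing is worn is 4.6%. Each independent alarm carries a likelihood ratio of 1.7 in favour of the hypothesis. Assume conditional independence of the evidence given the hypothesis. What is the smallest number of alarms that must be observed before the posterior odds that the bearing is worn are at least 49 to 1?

14

Prior odds = 0.046/0.954 = 23/477.
Likelihood ratio per alarm = 1.7.
Target odds = 49.
Require 1.7ⁿ ≥ 49 ÷ (23/477) = 23373/23.
1.7¹³ ≈990.458 falls short of 23373/23 but 1.7¹⁴ ≈1683.78 reaches it, so n = 14.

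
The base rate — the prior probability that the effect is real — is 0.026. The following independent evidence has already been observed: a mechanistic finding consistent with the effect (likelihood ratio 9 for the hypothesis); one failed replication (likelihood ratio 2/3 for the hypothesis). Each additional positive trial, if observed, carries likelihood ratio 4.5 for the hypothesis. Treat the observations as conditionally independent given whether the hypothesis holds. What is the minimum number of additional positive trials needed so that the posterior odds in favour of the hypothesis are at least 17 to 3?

Prior odds = 0.026/0.974 = 13/487.
Combined Bayes factor of the evidence already in hand = 9 × (2/3) = 6.
Odds after that evidence = (13/487) × 6 = 78/487.
Target odds = 17/3.
Need 4.5ⁿ ≥ 17/3 ÷ (78/487) = 8279/234.
4.5² = 20.25 falls short of 8279/234 but 4.5³ = 91.125 reaches it, so n = 3.

3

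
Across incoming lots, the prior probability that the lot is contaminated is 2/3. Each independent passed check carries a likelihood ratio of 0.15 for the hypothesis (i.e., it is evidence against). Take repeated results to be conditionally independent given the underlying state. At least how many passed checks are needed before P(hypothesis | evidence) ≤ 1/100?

3

Prior odds = (2/3)/(1/3) = 2.
Likelihood ratio per passed check = 0.15.
Target odds: 0.01 ÷ 0.99 = 1/99.
Require 0.15ⁿ ≤ 1/99 ÷ 2 = 1/198.
0.15² = 0.0225 is still above 1/198 but 0.15³ = 0.003375 is at or below it, so n = 3.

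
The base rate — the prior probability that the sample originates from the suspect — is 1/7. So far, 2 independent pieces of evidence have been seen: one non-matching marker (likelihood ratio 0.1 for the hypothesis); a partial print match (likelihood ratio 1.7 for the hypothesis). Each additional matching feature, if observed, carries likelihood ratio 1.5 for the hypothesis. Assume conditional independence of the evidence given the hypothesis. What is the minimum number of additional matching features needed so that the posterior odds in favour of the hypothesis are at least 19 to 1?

Prior odds = (1/7)/(6/7) = 1/6.
Combined Bayes factor of the evidence already in hand = 0.1 × 1.7 = 0.17.
Odds after that evidence = (1/6) × 0.17 = 17/600.
Target odds = 19.
Need 1.5ⁿ ≥ 19 ÷ (17/600) = 11400/17.
1.5¹⁶ = 43046721/65536 falls short of 11400/17 but 1.5¹⁷ = 129140163/131072 reaches it, so n = 17.

17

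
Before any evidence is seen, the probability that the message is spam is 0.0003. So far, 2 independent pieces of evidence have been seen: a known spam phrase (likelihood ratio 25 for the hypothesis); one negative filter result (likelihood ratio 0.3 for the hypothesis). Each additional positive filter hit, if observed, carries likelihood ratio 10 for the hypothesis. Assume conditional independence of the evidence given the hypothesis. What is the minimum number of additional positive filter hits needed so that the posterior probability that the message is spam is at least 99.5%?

5

Prior odds = 0.0003/0.9997 = 3/9997.
Combined Bayes factor of the evidence already in hand = 25 × 0.3 = 7.5.
Odds after that evidence = (3/9997) × 7.5 = 45/19994.
Target odds = 0.995/0.005 = 199.
Need 10ⁿ ≥ 199 ÷ (45/19994) = 3978806/45.
10⁴ = 10000 falls short of 3978806/45 but 10⁵ = 100000 reaches it, so n = 5.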